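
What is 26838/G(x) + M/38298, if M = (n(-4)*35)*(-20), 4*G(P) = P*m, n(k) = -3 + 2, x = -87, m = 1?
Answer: -685217666/555321 ≈ -1233.9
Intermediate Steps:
n(k) = -1
G(P) = P/4 (G(P) = (P*1)/4 = P/4)
M = 700 (M = -1*35*(-20) = -35*(-20) = 700)
26838/G(x) + M/38298 = 26838/(((¼)*(-87))) + 700/38298 = 26838/(-87/4) + 700*(1/38298) = 26838*(-4/87) + 350/19149 = -35784/29 + 350/19149 = -685217666/555321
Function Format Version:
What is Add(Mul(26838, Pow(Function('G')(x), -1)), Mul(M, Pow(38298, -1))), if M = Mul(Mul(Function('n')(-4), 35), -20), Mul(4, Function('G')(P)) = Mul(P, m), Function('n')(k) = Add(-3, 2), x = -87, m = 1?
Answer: Rational(-685217666, 555321) ≈ -1233.9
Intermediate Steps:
Function('n')(k) = -1
Function('G')(P) = Mul(Rational(1, 4), P) (Function('G')(P) = Mul(Rational(1, 4), Mul(P, 1)) = Mul(Rational(1, 4), P))
M = 700 (M = Mul(Mul(-1, 35), -20) = Mul(-35, -20) = 700)
Add(Mul(26838, Pow(Function('G')(x), -1)), Mul(M, Pow(38298, -1))) = Add(Mul(26838, Pow(Mul(Rational(1, 4), -87), -1)), Mul(700, Pow(38298, -1))) = Add(Mul(26838, Pow(Rational(-87, 4), -1)), Mul(700, Rational(1, 38298))) = Add(Mul(26838, Rational(-4, 87)), Rational(350, 19149)) = Add(Rational(-35784, 29), Rational(350, 19149)) = Rational(-685217666, 555321)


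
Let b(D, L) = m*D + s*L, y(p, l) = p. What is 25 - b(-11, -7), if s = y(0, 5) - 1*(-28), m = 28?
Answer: 529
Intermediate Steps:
s = 28 (s = 0 - 1*(-28) = 0 + 28 = 28)
b(D, L) = 28*D + 28*L
25 - b(-11, -7) = 25 - (28*(-11) + 28*(-7)) = 25 - (-308 - 196) = 25 - 1*(-504) = 25 + 504 = 529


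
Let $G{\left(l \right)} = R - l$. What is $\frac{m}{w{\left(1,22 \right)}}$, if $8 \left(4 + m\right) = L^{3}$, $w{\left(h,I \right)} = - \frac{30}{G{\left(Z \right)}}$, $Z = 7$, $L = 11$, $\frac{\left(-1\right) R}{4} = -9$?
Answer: $- \frac{12557}{80} \approx -156.96$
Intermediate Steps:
$R = 36$ ($R = \left(-4\right) \left(-9\right) = 36$)
$G{\left(l \right)} = 36 - l$
$w{\left(h,I \right)} = - \frac{30}{29}$ ($w{\left(h,I \right)} = - \frac{30}{36 - 7} = - \frac{30}{29}$)
$m = \frac{1299}{8}$ ($m = -4 + \frac{11^{3}}{8} = -4 + \frac{1}{8} \cdot 1331 = -4 + \frac{1331}{8} = \frac{1299}{8} \approx 162.38$)
$\frac{m}{w{\left(1,22 \right)}} = \frac{1299}{8 \left(- \frac{30}{29}\right)} = \frac{1299}{8} \left(- \frac{29}{30}\right) = - \frac{12557}{80}$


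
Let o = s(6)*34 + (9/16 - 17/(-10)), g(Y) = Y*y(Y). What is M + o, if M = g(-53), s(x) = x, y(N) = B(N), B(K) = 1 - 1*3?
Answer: 24981/80 ≈ 312.26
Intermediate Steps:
B(K) = -2 (B(K) = 1 - 3 = -2)
y(N) = -2
g(Y) = -2*Y (g(Y) = Y*(-2) = -2*Y)
M = 106 (M = -2*(-53) = 106)
o = 16501/80 (o = 6*34 + (9/16 - 17/(-10)) = 204 + (9*(1/16) - 17*(-1/10)) = 204 + (9/16 + 17/10) = 204 + 181/80 = 16501/80 ≈ 206.26)
M + o = 106 + 16501/80 = 24981/80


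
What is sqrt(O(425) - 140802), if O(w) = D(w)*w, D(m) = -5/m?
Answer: I*sqrt(140807) ≈ 375.24*I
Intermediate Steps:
O(w) = -5 (O(w) = (-5/w)*w = -5)
sqrt(O(425) - 140802) = sqrt(-5 - 140802) = sqrt(-140807) = I*sqrt(140807)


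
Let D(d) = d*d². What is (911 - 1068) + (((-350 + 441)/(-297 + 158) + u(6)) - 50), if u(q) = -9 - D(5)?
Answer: -47490/139 ≈ -341.65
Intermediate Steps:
D(d) = d³
u(q) = -134 (u(q) = -9 - 1*5³ = -9 - 1*125 = -9 - 125 = -134)
(911 - 1068) + (((-350 + 441)/(-297 + 158) + u(6)) - 50) = (911 - 1068) + (((-350 + 441)/(-297 + 158) - 134) - 50) = -157 + ((91/(-139) - 134) - 50) = -157 + ((91*(-1/139) - 134) - 50) = -157 + ((-91/139 - 134) - 50) = -157 + (-18717/139 - 50) = -157 - 25667/139 = -47490/139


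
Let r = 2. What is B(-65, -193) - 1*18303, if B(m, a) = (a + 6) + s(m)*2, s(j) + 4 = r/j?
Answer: -1202374/65 ≈ -18498.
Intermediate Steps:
s(j) = -4 + 2/j
B(m, a) = -2 + a + 4/m (B(m, a) = (a + 6) + (-4 + 2/m)*2 = (6 + a) + (-8 + 4/m) = -2 + a + 4/m)
B(-65, -193) - 1*18303 = (-2 - 193 + 4/(-65)) - 1*18303 = (-2 - 193 + 4*(-1/65)) - 18303 = (-2 - 193 - 4/65) - 18303 = -12679/65 - 18303 = -1202374/65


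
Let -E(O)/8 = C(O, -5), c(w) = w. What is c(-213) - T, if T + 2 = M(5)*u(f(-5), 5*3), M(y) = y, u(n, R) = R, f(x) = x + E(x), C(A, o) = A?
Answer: -286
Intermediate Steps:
E(O) = -8*O
f(x) = -7*x (f(x) = x - 8*x = -7*x)
T = 73 (T = -2 + 5*(5*3) = -2 + 5*15 = -2 + 75 = 73)
c(-213) - T = -213 - 1*73 = -213 - 73 = -286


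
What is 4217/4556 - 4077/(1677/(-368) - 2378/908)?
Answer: 1554193396967/2731116980 ≈ 569.07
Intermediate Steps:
4217/4556 - 4077/(1677/(-368) - 2378/908) = 4217*(1/4556) - 4077/(1677*(-1/368) - 2378*1/908) = 4217/4556 - 4077/(-1677/368 - 1189/454) = 4217/4556 - 4077/(-599455/83536) = 4217/4556 - 4077*(-83536/599455) = 4217/4556 + 340576272/599455 = 1554193396967/2731116980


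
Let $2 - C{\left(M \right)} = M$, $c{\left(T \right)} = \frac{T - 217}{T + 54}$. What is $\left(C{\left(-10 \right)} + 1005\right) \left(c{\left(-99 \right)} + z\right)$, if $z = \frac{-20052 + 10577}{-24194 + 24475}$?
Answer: $- \frac{38146427}{1405} \approx -27150.0$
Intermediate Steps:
$c{\left(T \right)} = \frac{-217 + T}{54 + T}$
$C{\left(M \right)} = 2 - M$
$z = - \frac{9475}{281} \approx -33.719$
$\left(C{\left(-10 \right)} + 1005\right) \left(c{\left(-99 \right)} + z\right) = \left(\left(2 - -10\right) + 1005\right) \left(\frac{-217 - 99}{54 - 99} - \frac{9475}{281}\right) = \left(\left(2 + 10\right) + 1005\right) \left(\frac{1}{-45} \left(-316\right) - \frac{9475}{281}\right) = \left(12 + 1005\right) \left(\left(- \frac{1}{45}\right) \left(-316\right) - \frac{9475}{281}\right) = 1017 \left(\frac{316}{45} - \frac{9475}{281}\right) = 1017 \left(- \frac{337579}{12645}\right) = - \frac{38146427}{1405}$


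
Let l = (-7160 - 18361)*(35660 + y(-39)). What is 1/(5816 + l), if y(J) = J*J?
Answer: -1/948890485 ≈ -1.0539e-9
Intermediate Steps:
y(J) = J**2
l = -948896301 (l = (-7160 - 18361)*(35660 + (-39)**2) = -25521*(35660 + 1521) = -25521*37181 = -948896301)
1/(5816 + l) = 1/(5816 - 948896301) = 1/(-948890485) = -1/948890485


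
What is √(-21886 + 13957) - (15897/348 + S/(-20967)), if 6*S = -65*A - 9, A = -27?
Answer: -1276671/27956 + 3*I*√881 ≈ -45.667 + 89.045*I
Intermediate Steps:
S = 291 (S = (-65*(-27) - 9)/6 = (1755 - 9)/6 = (⅙)*1746 = 291)
√(-21886 + 13957) - (15897/348 + S/(-20967)) = √(-21886 + 13957) - (15897/348 + 291/(-20967)) = √(-7929) - (15897*(1/348) + 291*(-1/20967)) = 3*I*√881 - (5299/116 - 97/6989) = 3*I*√881 - 1*1276671/27956 = 3*I*√881 - 1276671/27956 = -1276671/27956 + 3*I*√881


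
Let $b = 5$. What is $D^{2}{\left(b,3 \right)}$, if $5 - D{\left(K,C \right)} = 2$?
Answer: $9$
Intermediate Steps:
$D{\left(K,C \right)} = 3$ ($D{\left(K,C \right)} = 5 - 2 = 3$)
$D^{2}{\left(b,3 \right)} = 3^{2} = 9$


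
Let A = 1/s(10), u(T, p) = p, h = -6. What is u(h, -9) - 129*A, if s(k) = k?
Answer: -219/10 ≈ -21.900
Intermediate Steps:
A = 1/10 ≈ 0.10000
u(h, -9) - 129*A = -9 - 129*1/10 = -9 - 129/10 = -219/10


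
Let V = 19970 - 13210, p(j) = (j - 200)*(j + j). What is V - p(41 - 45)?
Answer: 5128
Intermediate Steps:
p(j) = 2*j*(-200 + j) (p(j) = (-200 + j)*(2*j) = 2*j*(-200 + j))
V = 6760
V - p(41 - 45) = 6760 - 2*(41 - 45)*(-200 + (41 - 45)) = 6760 - 2*(-4)*(-200 - 4) = 6760 - 2*(-4)*(-204) = 6760 - 1*1632 = 6760 - 1632 = 5128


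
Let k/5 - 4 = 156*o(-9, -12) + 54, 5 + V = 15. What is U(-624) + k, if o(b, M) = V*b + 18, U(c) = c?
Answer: -56494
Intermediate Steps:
V = 10 (V = -5 + 15 = 10)
o(b, M) = 18 + 10*b (o(b, M) = 10*b + 18 = 18 + 10*b)
k = -55870 (k = 20 + 5*(156*(18 + 10*(-9)) + 54) = 20 + 5*(156*(18 - 90) + 54) = 20 + 5*(156*(-72) + 54) = 20 + 5*(-11232 + 54) = 20 + 5*(-11178) = 20 - 55890 = -55870)
U(-624) + k = -624 - 55870 = -56494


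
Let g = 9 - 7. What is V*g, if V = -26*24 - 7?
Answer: -1262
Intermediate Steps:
V = -631 (V = -624 - 7 = -631)
g = 2
V*g = -631*2 = -1262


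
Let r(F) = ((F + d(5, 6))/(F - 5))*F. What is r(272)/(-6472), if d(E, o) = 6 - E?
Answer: -3094/72001 ≈ -0.042972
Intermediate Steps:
r(F) = F*(1 + F)/(-5 + F) (r(F) = ((F + (6 - 1*5))/(F - 5))*F = ((F + (6 - 5))/(-5 + F))*F = ((F + 1)/(-5 + F))*F = ((1 + F)/(-5 + F))*F = F*(1 + F)/(-5 + F))
r(272)/(-6472) = (272*(1 + 272)/(-5 + 272))/(-6472) = (272*273/267)*(-1/6472) = (272*(1/267)*273)*(-1/6472) = (24752/89)*(-1/6472) = -3094/72001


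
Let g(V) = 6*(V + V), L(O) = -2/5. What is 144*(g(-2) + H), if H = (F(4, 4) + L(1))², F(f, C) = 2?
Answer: -77184/25 ≈ -3087.4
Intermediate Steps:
L(O) = -⅖ (L(O) = -2*⅕ = -⅖)
g(V) = 12*V (g(V) = 6*(2*V) = 12*V)
H = 64/25 (H = (2 - ⅖)² = (8/5)² = 64/25 ≈ 2.5600)
144*(g(-2) + H) = 144*(12*(-2) + 64/25) = 144*(-24 + 64/25) = 144*(-536/25) = -77184/25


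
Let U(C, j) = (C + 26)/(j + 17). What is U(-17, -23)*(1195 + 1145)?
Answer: -3510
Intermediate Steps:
U(C, j) = (26 + C)/(17 + j)
U(-17, -23)*(1195 + 1145) = ((26 - 17)/(17 - 23))*(1195 + 1145) = (9/(-6))*2340 = -⅙*9*2340 = -3/2*2340 = -3510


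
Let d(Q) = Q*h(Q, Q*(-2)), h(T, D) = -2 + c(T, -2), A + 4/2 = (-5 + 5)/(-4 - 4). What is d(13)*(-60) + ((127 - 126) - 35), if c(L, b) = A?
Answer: 3086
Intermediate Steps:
A = -2 (A = -2 + (-5 + 5)/(-4 - 4) = -2 + 0/(-8) = -2 + 0*(-⅛) = -2 + 0 = -2)
c(L, b) = -2
h(T, D) = -4 (h(T, D) = -2 - 2 = -4)
d(Q) = -4*Q (d(Q) = Q*(-4) = -4*Q)
d(13)*(-60) + ((127 - 126) - 35) = -4*13*(-60) + ((127 - 126) - 35) = -52*(-60) + (1 - 35) = 3120 - 34 = 3086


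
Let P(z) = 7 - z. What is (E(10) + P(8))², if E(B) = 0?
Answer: 1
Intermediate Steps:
(E(10) + P(8))² = (0 + (7 - 1*8))² = (0 + (7 - 8))² = (0 - 1)² = (-1)² = 1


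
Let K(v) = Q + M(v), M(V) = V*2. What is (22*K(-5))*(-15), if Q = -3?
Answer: 4290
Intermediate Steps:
M(V) = 2*V
K(v) = -3 + 2*v
(22*K(-5))*(-15) = (22*(-3 + 2*(-5)))*(-15) = (22*(-3 - 10))*(-15) = (22*(-13))*(-15) = -286*(-15) = 4290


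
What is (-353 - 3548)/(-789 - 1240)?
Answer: 3901/2029 ≈ 1.9226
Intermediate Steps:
(-353 - 3548)/(-789 - 1240) = -3901/(-2029) = -3901*(-1/2029) = 3901/2029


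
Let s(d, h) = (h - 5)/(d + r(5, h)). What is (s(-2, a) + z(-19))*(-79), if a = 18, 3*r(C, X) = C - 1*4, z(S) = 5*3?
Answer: -2844/5 ≈ -568.80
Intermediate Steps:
z(S) = 15
r(C, X) = -4/3 + C/3 (r(C, X) = (C - 1*4)/3 = (C - 4)/3 = (-4 + C)/3 = -4/3 + C/3)
s(d, h) = (-5 + h)/(⅓ + d) (s(d, h) = (h - 5)/(d + (-4/3 + (⅓)*5)) = (-5 + h)/(d + (-4/3 + 5/3)) = (-5 + h)/(d + ⅓) = (-5 + h)/(⅓ + d))
(s(-2, a) + z(-19))*(-79) = (3*(-5 + 18)/(1 + 3*(-2)) + 15)*(-79) = (3*13/(1 - 6) + 15)*(-79) = (3*13/(-5) + 15)*(-79) = (3*(-⅕)*13 + 15)*(-79) = (-39/5 + 15)*(-79) = (36/5)*(-79) = -2844/5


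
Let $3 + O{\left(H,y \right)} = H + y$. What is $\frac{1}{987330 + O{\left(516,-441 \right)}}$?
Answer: $\frac{1}{987402} \approx 1.0128 \cdot 10^{-6}$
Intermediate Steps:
$O{\left(H,y \right)} = -3 + H + y$ ($O{\left(H,y \right)} = -3 + \left(H + y\right) = -3 + H + y$)
$\frac{1}{987330 + O{\left(516,-441 \right)}} = \frac{1}{987330 - -72} = \frac{1}{987330 + 72} = \frac{1}{987402}$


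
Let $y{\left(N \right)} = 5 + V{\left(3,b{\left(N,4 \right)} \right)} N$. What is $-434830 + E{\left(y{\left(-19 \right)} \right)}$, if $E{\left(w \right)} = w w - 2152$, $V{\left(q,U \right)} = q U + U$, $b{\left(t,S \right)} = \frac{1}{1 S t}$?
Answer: $-436946$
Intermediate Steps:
$b{\left(t,S \right)} = \frac{1}{S t}$
$V{\left(q,U \right)} = U + U q$ ($V{\left(q,U \right)} = U q + U = U + U q$)
$y{\left(N \right)} = 6$ ($y{\left(N \right)} = 5 + \frac{1}{4 N} \left(1 + 3\right) N = 5 + \frac{1}{4 N} 4 N = 5 + \frac{N}{N} = 5 + 1 = 6$)
$E{\left(w \right)} = -2152 + w^{2}$ ($E{\left(w \right)} = w^{2} - 2152 = -2152 + w^{2}$)
$-434830 + E{\left(y{\left(-19 \right)} \right)} = -434830 - \left(2152 - 6^{2}\right) = -434830 + \left(-2152 + 36\right) = -434830 - 2116 = -436946$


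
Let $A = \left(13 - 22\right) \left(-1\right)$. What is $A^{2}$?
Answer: $81$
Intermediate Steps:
$A = 9$ ($A = \left(-9\right) \left(-1\right) = 9$)
$A^{2} = 9^{2} = 81$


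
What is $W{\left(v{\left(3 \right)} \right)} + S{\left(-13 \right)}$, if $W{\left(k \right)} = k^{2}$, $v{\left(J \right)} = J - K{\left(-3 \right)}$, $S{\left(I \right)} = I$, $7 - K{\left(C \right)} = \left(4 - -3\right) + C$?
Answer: $-13$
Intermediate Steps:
$K{\left(C \right)} = - C$ ($K{\left(C \right)} = 7 - \left(\left(4 - -3\right) + C\right) = 7 - \left(\left(4 + 3\right) + C\right) = 7 - \left(7 + C\right) = - C$)
$v{\left(J \right)} = -3 + J$ ($v{\left(J \right)} = J - \left(-1\right) \left(-3\right) = J - 3 = -3 + J$)
$W{\left(v{\left(3 \right)} \right)} + S{\left(-13 \right)} = \left(-3 + 3\right)^{2} - 13 = 0^{2} - 13 = 0 - 13 = -13$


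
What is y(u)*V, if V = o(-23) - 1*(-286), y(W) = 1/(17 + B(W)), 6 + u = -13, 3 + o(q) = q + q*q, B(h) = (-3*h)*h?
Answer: -789/1066 ≈ -0.74015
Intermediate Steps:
B(h) = -3*h²
o(q) = -3 + q + q² (o(q) = -3 + (q + q*q) = -3 + (q + q²) = -3 + q + q²)
u = -19 (u = -6 - 13 = -19)
y(W) = 1/(17 - 3*W²)
V = 789 (V = (-3 - 23 + (-23)²) - 1*(-286) = (-3 - 23 + 529) + 286 = 503 + 286 = 789)
y(u)*V = -1/(-17 + 3*(-19)²)*789 = -1/(-17 + 3*361)*789 = -1/(-17 + 1083)*789 = -1/1066*789 = -789/1066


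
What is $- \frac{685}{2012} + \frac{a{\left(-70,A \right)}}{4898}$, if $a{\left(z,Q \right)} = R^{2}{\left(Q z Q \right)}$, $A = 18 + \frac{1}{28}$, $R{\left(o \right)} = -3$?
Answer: $- \frac{1668511}{4927388} \approx -0.33862$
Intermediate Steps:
$A = \frac{505}{28}$ ($A = 18 + \frac{1}{28} = \frac{505}{28} \approx 18.036$)
$a{\left(z,Q \right)} = 9$ ($a{\left(z,Q \right)} = \left(-3\right)^{2} = 9$)
$- \frac{685}{2012} + \frac{a{\left(-70,A \right)}}{4898} = - \frac{685}{2012} + \frac{9}{4898} = - \frac{1668511}{4927388}$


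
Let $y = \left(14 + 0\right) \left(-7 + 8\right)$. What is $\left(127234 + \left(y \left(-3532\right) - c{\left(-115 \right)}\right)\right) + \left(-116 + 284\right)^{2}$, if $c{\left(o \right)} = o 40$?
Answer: $110610$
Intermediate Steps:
$c{\left(o \right)} = 40 o$
$y = 14$ ($y = 14 \cdot 1 = 14$)
$\left(127234 + \left(y \left(-3532\right) - c{\left(-115 \right)}\right)\right) + \left(-116 + 284\right)^{2} = \left(127234 + \left(14 \left(-3532\right) - 40 \left(-115\right)\right)\right) + \left(-116 + 284\right)^{2} = \left(127234 - 44848\right) + 168^{2} = \left(127234 + \left(-49448 + 4600\right)\right) + 28224 = \left(127234 - 44848\right) + 28224 = 82386 + 28224 = 110610$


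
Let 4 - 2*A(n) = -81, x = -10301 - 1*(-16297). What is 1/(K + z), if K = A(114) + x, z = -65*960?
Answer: -2/112723 ≈ -1.7743e-5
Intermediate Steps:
x = 5996 (x = -10301 + 16297 = 5996)
z = -62400
A(n) = 85/2 (A(n) = 2 - ½*(-81) = 2 + 81/2 = 85/2)
K = 12077/2 (K = 85/2 + 5996 = 12077/2 ≈ 6038.5)
1/(K + z) = 1/(12077/2 - 62400) = 1/(-112723/2) = -2/112723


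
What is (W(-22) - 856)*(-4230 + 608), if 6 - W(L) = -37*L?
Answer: 6027008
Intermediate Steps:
W(L) = 6 + 37*L (W(L) = 6 - (-37)*L = 6 + 37*L)
(W(-22) - 856)*(-4230 + 608) = ((6 + 37*(-22)) - 856)*(-4230 + 608) = ((6 - 814) - 856)*(-3622) = (-808 - 856)*(-3622) = -1664*(-3622) = 6027008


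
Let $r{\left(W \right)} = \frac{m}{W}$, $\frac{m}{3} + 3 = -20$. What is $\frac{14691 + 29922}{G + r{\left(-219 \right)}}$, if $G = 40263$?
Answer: $\frac{3256749}{2939222} \approx 1.108$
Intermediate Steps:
$m = -69$ ($m = -9 + 3 \left(-20\right) = -9 - 60 = -69$)
$r{\left(W \right)} = - \frac{69}{W}$
$\frac{14691 + 29922}{G + r{\left(-219 \right)}} = \frac{14691 + 29922}{40263 - \frac{69}{-219}} = \frac{44613}{40263 - - \frac{23}{73}} = \frac{44613}{40263 + \frac{23}{73}} = \frac{44613}{\frac{2939222}{73}} = 44613 \cdot \frac{73}{2939222} = \frac{3256749}{2939222}$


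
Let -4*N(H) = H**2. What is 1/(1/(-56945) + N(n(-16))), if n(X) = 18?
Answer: -56945/4612546 ≈ -0.012346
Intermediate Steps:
N(H) = -H**2/4
1/(1/(-56945) + N(n(-16))) = 1/(1/(-56945) - 1/4*18**2) = 1/(-1/56945 - 1/4*324) = 1/(-1/56945 - 81) = 1/(-4612546/56945) = -56945/4612546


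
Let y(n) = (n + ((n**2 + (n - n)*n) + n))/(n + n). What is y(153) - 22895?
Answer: -45635/2 ≈ -22818.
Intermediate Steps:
y(n) = (n**2 + 2*n)/(2*n) (y(n) = (n + ((n**2 + 0*n) + n))/((2*n)) = (n + ((n**2 + 0) + n))*(1/(2*n)) = (n + (n**2 + n))*(1/(2*n)) = (n + (n + n**2))*(1/(2*n)) = (n**2 + 2*n)*(1/(2*n)) = (n**2 + 2*n)/(2*n))
y(153) - 22895 = (1 + (1/2)*153) - 22895 = (1 + 153/2) - 22895 = 155/2 - 22895 = -45635/2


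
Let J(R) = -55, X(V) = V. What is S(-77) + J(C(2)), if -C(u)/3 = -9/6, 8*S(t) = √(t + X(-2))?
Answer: -55 + I*√79/8 ≈ -55.0 + 1.111*I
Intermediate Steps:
S(t) = √(-2 + t)/8 (S(t) = √(t - 2)/8 = √(-2 + t)/8)
C(u) = 9/2 (C(u) = -(-27)/6 = -3*(-3/2) = 9/2)
S(-77) + J(C(2)) = √(-2 - 77)/8 - 55 = √(-79)/8 - 55 = (I*√79)/8 - 55 = I*√79/8 - 55 = -55 + I*√79/8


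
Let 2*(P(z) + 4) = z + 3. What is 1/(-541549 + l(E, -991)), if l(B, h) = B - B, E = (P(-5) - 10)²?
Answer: -1/541549 ≈ -1.8466e-6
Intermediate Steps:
P(z) = -5/2 + z/2 (P(z) = -4 + (z + 3)/2 = -4 + (3 + z)/2 = -4 + (3/2 + z/2) = -5/2 + z/2)
E = 225 (E = ((-5/2 + (½)*(-5)) - 10)² = ((-5/2 - 5/2) - 10)² = (-5 - 10)² = (-15)² = 225)
l(B, h) = 0
1/(-541549 + l(E, -991)) = 1/(-541549 + 0) = 1/(-541549) = -1/541549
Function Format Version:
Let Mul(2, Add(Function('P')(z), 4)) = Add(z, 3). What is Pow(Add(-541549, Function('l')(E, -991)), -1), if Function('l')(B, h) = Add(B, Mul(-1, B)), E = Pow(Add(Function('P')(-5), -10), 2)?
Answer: Rational(-1, 541549) ≈ -1.8466e-6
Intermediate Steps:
Function('P')(z) = Add(Rational(-5, 2), Mul(Rational(1, 2), z)) (Function('P')(z) = Add(-4, Mul(Rational(1, 2), Add(z, 3))) = Add(-4, Mul(Rational(1, 2), Add(3, z))) = Add(-4, Add(Rational(3, 2), Mul(Rational(1, 2), z))) = Add(Rational(-5, 2), Mul(Rational(1, 2), z)))
E = 225 (E = Pow(Add(Add(Rational(-5, 2), Mul(Rational(1, 2), -5)), -10), 2) = Pow(Add(Add(Rational(-5, 2), Rational(-5, 2)), -10), 2) = Pow(Add(-5, -10), 2) = Pow(-15, 2) = 225)
Function('l')(B, h) = 0
Pow(Add(-541549, Function('l')(E, -991)), -1) = Pow(Add(-541549, 0), -1) = Pow(-541549, -1) = Rational(-1, 541549)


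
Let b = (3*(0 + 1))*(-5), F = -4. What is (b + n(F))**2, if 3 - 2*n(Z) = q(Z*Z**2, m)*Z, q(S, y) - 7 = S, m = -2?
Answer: 65025/4 ≈ 16256.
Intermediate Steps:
q(S, y) = 7 + S
n(Z) = 3/2 - Z*(7 + Z**3)/2 (n(Z) = 3/2 - (7 + Z*Z**2)*Z/2 = 3/2 - (7 + Z**3)*Z/2 = 3/2 - Z*(7 + Z**3)/2)
b = -15 (b = (3*1)*(-5) = 3*(-5) = -15)
(b + n(F))**2 = (-15 + (3/2 - 1/2*(-4)*(7 + (-4)**3)))**2 = (-15 + (3/2 - 1/2*(-4)*(7 - 64)))**2 = (-15 + (3/2 - 1/2*(-4)*(-57)))**2 = (-15 + (3/2 - 114))**2 = (-15 - 225/2)**2 = (-255/2)**2 = 65025/4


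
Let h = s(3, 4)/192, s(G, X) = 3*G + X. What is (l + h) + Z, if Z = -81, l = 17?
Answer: -12275/192 ≈ -63.932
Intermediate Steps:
s(G, X) = X + 3*G
h = 13/192 (h = (4 + 3*3)/192 = (4 + 9)*(1/192) = 13*(1/192) = 13/192 ≈ 0.067708)
(l + h) + Z = (17 + 13/192) - 81 = 3277/192 - 81 = -12275/192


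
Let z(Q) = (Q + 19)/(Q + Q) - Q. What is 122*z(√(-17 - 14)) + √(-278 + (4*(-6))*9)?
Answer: 61 + I*√494 - 4941*I*√31/31 ≈ 61.0 - 865.2*I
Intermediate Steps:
z(Q) = -Q + (19 + Q)/(2*Q) (z(Q) = (19 + Q)/((2*Q)) - Q = (19 + Q)*(1/(2*Q)) - Q = (19 + Q)/(2*Q) - Q = -Q + (19 + Q)/(2*Q))
122*z(√(-17 - 14)) + √(-278 + (4*(-6))*9) = 122*(½ - √(-17 - 14) + 19/(2*(√(-17 - 14)))) + √(-278 + (4*(-6))*9) = 122*(½ - √(-31) + 19/(2*(√(-31)))) + √(-278 - 24*9) = 122*(½ - I*√31 + 19/(2*((I*√31)))) + √(-278 - 216) = 122*(½ - I*√31 + 19*(-I*√31/31)/2) + √(-494) = 122*(½ - I*√31 - 19*I*√31/62) + I*√494 = 122*(½ - 81*I*√31/62) + I*√494 = (61 - 4941*I*√31/31) + I*√494 = 61 + I*√494 - 4941*I*√31/31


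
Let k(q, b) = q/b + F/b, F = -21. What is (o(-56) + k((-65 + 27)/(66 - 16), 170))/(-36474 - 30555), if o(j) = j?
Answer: 7016/8378625 ≈ 0.00083737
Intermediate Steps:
k(q, b) = -21/b + q/b (k(q, b) = q/b - 21/b = -21/b + q/b)
(o(-56) + k((-65 + 27)/(66 - 16), 170))/(-36474 - 30555) = (-56 + (-21 + (-65 + 27)/(66 - 16))/170)/(-36474 - 30555) = (-56 + (-21 - 38/50)/170)/(-67029) = (-56 + (-21 - 38*1/50)/170)*(-1/67029) = (-56 + (-21 - 19/25)/170)*(-1/67029) = (-56 + (1/170)*(-544/25))*(-1/67029) = (-56 - 16/125)*(-1/67029) = -7016/125*(-1/67029) = 7016/8378625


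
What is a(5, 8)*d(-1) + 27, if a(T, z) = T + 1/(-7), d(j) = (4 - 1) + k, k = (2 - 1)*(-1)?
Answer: 257/7 ≈ 36.714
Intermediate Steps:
k = -1 (k = 1*(-1) = -1)
d(j) = 2 (d(j) = (4 - 1) - 1 = 3 - 1 = 2)
a(T, z) = -1/7 + T (a(T, z) = T - 1/7 = -1/7 + T)
a(5, 8)*d(-1) + 27 = (-1/7 + 5)*2 + 27 = (34/7)*2 + 27 = 68/7 + 27 = 257/7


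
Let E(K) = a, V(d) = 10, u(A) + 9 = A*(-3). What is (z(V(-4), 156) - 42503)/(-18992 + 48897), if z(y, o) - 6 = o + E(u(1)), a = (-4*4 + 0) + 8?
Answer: -42349/29905 ≈ -1.4161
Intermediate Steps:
u(A) = -9 - 3*A (u(A) = -9 + A*(-3) = -9 - 3*A)
a = -8 (a = (-16 + 0) + 8 = -16 + 8 = -8)
E(K) = -8
z(y, o) = -2 + o (z(y, o) = 6 + (o - 8) = 6 + (-8 + o) = -2 + o)
(z(V(-4), 156) - 42503)/(-18992 + 48897) = ((-2 + 156) - 42503)/(-18992 + 48897) = (154 - 42503)/29905 = -42349*1/29905 = -42349/29905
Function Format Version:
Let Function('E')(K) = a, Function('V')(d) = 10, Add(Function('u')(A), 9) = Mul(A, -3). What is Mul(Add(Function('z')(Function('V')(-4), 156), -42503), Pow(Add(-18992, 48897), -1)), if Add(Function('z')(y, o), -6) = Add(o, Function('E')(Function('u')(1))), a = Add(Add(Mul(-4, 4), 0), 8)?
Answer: Rational(-42349, 29905) ≈ -1.4161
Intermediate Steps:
Function('u')(A) = Add(-9, Mul(-3, A)) (Function('u')(A) = Add(-9, Mul(A, -3)) = Add(-9, Mul(-3, A)))
a = -8 (a = Add(Add(-16, 0), 8) = Add(-16, 8) = -8)
Function('E')(K) = -8
Function('z')(y, o) = Add(-2, o) (Function('z')(y, o) = Add(6, Add(o, -8)) = Add(6, Add(-8, o)) = Add(-2, o))
Mul(Add(Function('z')(Function('V')(-4), 156), -42503), Pow(Add(-18992, 48897), -1)) = Mul(Add(Add(-2, 156), -42503), Pow(Add(-18992, 48897), -1)) = Mul(Add(154, -42503), Pow(29905, -1)) = Mul(-42349, Rational(1, 29905)) = Rational(-42349, 29905)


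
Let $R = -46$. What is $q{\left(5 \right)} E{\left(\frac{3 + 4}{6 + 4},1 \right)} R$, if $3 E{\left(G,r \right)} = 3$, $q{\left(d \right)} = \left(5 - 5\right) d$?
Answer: $0$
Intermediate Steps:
$q{\left(d \right)} = 0$ ($q{\left(d \right)} = 0 d = 0$)
$E{\left(G,r \right)} = 1$ ($E{\left(G,r \right)} = \frac{1}{3} \cdot 3 = 1$)
$q{\left(5 \right)} E{\left(\frac{3 + 4}{6 + 4},1 \right)} R = 0 \cdot 1 \left(-46\right) = 0 \left(-46\right) = 0$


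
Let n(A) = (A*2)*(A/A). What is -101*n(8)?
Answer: -1616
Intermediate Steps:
n(A) = 2*A (n(A) = (2*A)*1 = 2*A)
-101*n(8) = -202*8 = -101*16 = -1616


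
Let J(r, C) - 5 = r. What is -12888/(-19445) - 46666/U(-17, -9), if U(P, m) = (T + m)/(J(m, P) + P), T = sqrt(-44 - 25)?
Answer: 6*(-3175951963*I + 2148*sqrt(69))/(19445*(sqrt(69) + 9*I)) ≈ -58799.0 - 54269.0*I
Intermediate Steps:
T = I*sqrt(69) (T = sqrt(-69) = I*sqrt(69) ≈ 8.3066*I)
J(r, C) = 5 + r
U(P, m) = (m + I*sqrt(69))/(5 + P + m) (U(P, m) = (I*sqrt(69) + m)/((5 + m) + P) = (m + I*sqrt(69))/(5 + P + m))
-12888/(-19445) - 46666/U(-17, -9) = -12888/(-19445) - 46666*(5 - 17 - 9)/(-9 + I*sqrt(69)) = -12888*(-1/19445) - 46666*(-21/(-9 + I*sqrt(69))) = 12888/19445 - 46666*(-21/(-9 + I*sqrt(69))) = 12888/19445 - 46666/(3/7 - I*sqrt(69)/21)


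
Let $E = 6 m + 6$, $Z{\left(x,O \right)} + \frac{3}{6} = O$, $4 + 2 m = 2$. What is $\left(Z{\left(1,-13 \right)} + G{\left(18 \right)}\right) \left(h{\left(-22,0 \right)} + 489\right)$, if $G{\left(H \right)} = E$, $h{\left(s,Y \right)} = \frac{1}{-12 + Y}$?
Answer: $- \frac{52803}{8} \approx -6600.4$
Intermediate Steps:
$m = -1$ ($m = -2 + \frac{1}{2} \cdot 2 = -2 + 1 = -1$)
$Z{\left(x,O \right)} = - \frac{1}{2} + O$
$E = 0$ ($E = 6 \left(-1\right) + 6 = -6 + 6 = 0$)
$G{\left(H \right)} = 0$
$\left(Z{\left(1,-13 \right)} + G{\left(18 \right)}\right) \left(h{\left(-22,0 \right)} + 489\right) = \left(\left(- \frac{1}{2} - 13\right) + 0\right) \left(\frac{1}{-12 + 0} + 489\right) = \left(- \frac{27}{2} + 0\right) \left(\frac{1}{-12} + 489\right) = - \frac{27 \left(- \frac{1}{12} + 489\right)}{2} = \left(- \frac{27}{2}\right) \frac{5867}{12} = - \frac{52803}{8}$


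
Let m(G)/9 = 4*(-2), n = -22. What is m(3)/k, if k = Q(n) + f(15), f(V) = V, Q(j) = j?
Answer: 72/7 ≈ 10.286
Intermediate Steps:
m(G) = -72 (m(G) = 9*(4*(-2)) = 9*(-8) = -72)
k = -7 (k = -22 + 15 = -7)
m(3)/k = -72/(-7) = -72*(-⅐) = 72/7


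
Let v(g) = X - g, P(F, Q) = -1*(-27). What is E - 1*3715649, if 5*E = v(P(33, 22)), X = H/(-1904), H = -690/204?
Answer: -1202683016077/323680 ≈ -3.7157e+6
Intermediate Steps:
H = -115/34 (H = -690*1/204 = -115/34 ≈ -3.3824)
X = 115/64736 (X = -115/34/(-1904) = -115/34*(-1/1904) = 115/64736 ≈ 0.0017764)
P(F, Q) = 27
v(g) = 115/64736 - g
E = -1747757/323680 (E = (115/64736 - 1*27)/5 = (115/64736 - 27)/5 = (⅕)*(-1747757/64736) = -1747757/323680 ≈ -5.3996)
E - 1*3715649 = -1747757/323680 - 1*3715649 = -1747757/323680 - 3715649 = -1202683016077/323680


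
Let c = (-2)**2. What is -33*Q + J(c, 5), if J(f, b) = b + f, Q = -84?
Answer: 2781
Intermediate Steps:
c = 4
-33*Q + J(c, 5) = -33*(-84) + (5 + 4) = 2772 + 9 = 2781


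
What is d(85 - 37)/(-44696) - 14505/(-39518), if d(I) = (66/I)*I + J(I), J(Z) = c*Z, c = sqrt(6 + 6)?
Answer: 161426823/441574132 - 12*sqrt(3)/5587 ≈ 0.36185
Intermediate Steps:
c = 2*sqrt(3) (c = sqrt(12) = 2*sqrt(3) ≈ 3.4641)
J(Z) = 2*Z*sqrt(3) (J(Z) = (2*sqrt(3))*Z = 2*Z*sqrt(3))
d(I) = 66 + 2*I*sqrt(3) (d(I) = (66/I)*I + 2*I*sqrt(3) = 66 + 2*I*sqrt(3))
d(85 - 37)/(-44696) - 14505/(-39518) = (66 + 2*(85 - 37)*sqrt(3))/(-44696) - 14505/(-39518) = (66 + 2*48*sqrt(3))*(-1/44696) - 14505*(-1/39518) = (66 + 96*sqrt(3))*(-1/44696) + 14505/39518 = (-33/22348 - 12*sqrt(3)/5587) + 14505/39518 = 161426823/441574132 - 12*sqrt(3)/5587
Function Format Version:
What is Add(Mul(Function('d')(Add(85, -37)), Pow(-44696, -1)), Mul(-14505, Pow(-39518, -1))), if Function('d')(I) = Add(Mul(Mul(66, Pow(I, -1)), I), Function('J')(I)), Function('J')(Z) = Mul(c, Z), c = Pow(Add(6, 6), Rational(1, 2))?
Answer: Add(Rational(161426823, 441574132), Mul(Rational(-12, 5587), Pow(3, Rational(1, 2)))) ≈ 0.36185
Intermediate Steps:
c = Mul(2, Pow(3, Rational(1, 2))) (c = Pow(12, Rational(1, 2)) = Mul(2, Pow(3, Rational(1, 2))) ≈ 3.4641)
Function('J')(Z) = Mul(2, Z, Pow(3, Rational(1, 2))) (Function('J')(Z) = Mul(Mul(2, Pow(3, Rational(1, 2))), Z) = Mul(2, Z, Pow(3, Rational(1, 2))))
Function('d')(I) = Add(66, Mul(2, I, Pow(3, Rational(1, 2)))) (Function('d')(I) = Add(Mul(Mul(66, Pow(I, -1)), I), Mul(2, I, Pow(3, Rational(1, 2)))) = Add(66, Mul(2, I, Pow(3, Rational(1, 2)))))
Add(Mul(Function('d')(Add(85, -37)), Pow(-44696, -1)), Mul(-14505, Pow(-39518, -1))) = Add(Mul(Add(66, Mul(2, Add(85, -37), Pow(3, Rational(1, 2)))), Pow(-44696, -1)), Mul(-14505, Pow(-39518, -1))) = Add(Mul(Add(66, Mul(2, 48, Pow(3, Rational(1, 2)))), Rational(-1, 44696)), Mul(-14505, Rational(-1, 39518))) = Add(Mul(Add(66, Mul(96, Pow(3, Rational(1, 2)))), Rational(-1, 44696)), Rational(14505, 39518)) = Add(Add(Rational(-33, 22348), Mul(Rational(-12, 5587), Pow(3, Rational(1, 2)))), Rational(14505, 39518)) = Add(Rational(161426823, 441574132), Mul(Rational(-12, 5587), Pow(3, Rational(1, 2))))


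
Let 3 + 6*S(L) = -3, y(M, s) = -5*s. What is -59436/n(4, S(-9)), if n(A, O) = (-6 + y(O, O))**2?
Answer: -59436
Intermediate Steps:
S(L) = -1 (S(L) = -1/2 + (1/6)*(-3) = -1/2 - 1/2 = -1)
n(A, O) = (-6 - 5*O)**2
-59436/n(4, S(-9)) = -59436/(6 + 5*(-1))**2 = -59436/(6 - 5)**2 = -59436/(1**2) = -59436/1 = -59436*1 = -59436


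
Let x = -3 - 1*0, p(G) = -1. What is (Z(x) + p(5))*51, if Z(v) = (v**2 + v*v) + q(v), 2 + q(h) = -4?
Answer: 561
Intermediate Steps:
q(h) = -6 (q(h) = -2 - 4 = -6)
x = -3 (x = -3 + 0 = -3)
Z(v) = -6 + 2*v**2 (Z(v) = (v**2 + v*v) - 6 = (v**2 + v**2) - 6 = 2*v**2 - 6 = -6 + 2*v**2)
(Z(x) + p(5))*51 = ((-6 + 2*(-3)**2) - 1)*51 = ((-6 + 2*9) - 1)*51 = ((-6 + 18) - 1)*51 = (12 - 1)*51 = 11*51 = 561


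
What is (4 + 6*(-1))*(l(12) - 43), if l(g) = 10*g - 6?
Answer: -142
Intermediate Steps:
l(g) = -6 + 10*g
(4 + 6*(-1))*(l(12) - 43) = (4 + 6*(-1))*((-6 + 10*12) - 43) = (4 - 6)*((-6 + 120) - 43) = -2*(114 - 43) = -2*71 = -142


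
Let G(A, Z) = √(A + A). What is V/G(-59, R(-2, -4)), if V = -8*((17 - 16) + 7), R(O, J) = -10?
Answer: 32*I*√118/59 ≈ 5.8917*I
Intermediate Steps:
G(A, Z) = √2*√A (G(A, Z) = √(2*A) = √2*√A)
V = -64 (V = -8*(1 + 7) = -8*8 = -64)
V/G(-59, R(-2, -4)) = -64*(-I*√118/118) = -(-32)*I*√118/59 = 32*I*√118/59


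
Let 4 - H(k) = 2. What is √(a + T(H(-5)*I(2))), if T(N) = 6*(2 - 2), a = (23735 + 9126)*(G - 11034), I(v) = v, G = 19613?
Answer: √281914519 ≈ 16790.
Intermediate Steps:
H(k) = 2 (H(k) = 4 - 1*2 = 4 - 2 = 2)
a = 281914519 (a = (23735 + 9126)*(19613 - 11034) = 32861*8579 = 281914519)
T(N) = 0 (T(N) = 6*0 = 0)
√(a + T(H(-5)*I(2))) = √(281914519 + 0) = √281914519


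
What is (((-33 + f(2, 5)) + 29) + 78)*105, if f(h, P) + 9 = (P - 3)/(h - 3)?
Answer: 6615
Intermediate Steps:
f(h, P) = -9 + (-3 + P)/(-3 + h) (f(h, P) = -9 + (P - 3)/(h - 3) = -9 + (-3 + P)/(-3 + h))
(((-33 + f(2, 5)) + 29) + 78)*105 = (((-33 + (24 + 5 - 9*2)/(-3 + 2)) + 29) + 78)*105 = (((-33 + (24 + 5 - 18)/(-1)) + 29) + 78)*105 = (((-33 - 1*11) + 29) + 78)*105 = (((-33 - 11) + 29) + 78)*105 = ((-44 + 29) + 78)*105 = (-15 + 78)*105 = 63*105 = 6615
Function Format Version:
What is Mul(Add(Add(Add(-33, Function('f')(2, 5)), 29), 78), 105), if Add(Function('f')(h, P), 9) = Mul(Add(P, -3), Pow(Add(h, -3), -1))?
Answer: 6615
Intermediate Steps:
Function('f')(h, P) = Add(-9, Mul(Pow(Add(-3, h), -1), Add(-3, P))) (Function('f')(h, P) = Add(-9, Mul(Add(P, -3), Pow(Add(h, -3), -1))) = Add(-9, Mul(Add(-3, P), Pow(Add(-3, h), -1))) = Add(-9, Mul(Pow(Add(-3, h), -1), Add(-3, P))))
Mul(Add(Add(Add(-33, Function('f')(2, 5)), 29), 78), 105) = Mul(Add(Add(Add(-33, Mul(Pow(Add(-3, 2), -1), Add(24, 5, Mul(-9, 2)))), 29), 78), 105) = Mul(Add(Add(Add(-33, Mul(Pow(-1, -1), Add(24, 5, -18))), 29), 78), 105) = Mul(Add(Add(Add(-33, Mul(-1, 11)), 29), 78), 105) = Mul(Add(Add(Add(-33, -11), 29), 78), 105) = Mul(Add(Add(-44, 29), 78), 105) = Mul(Add(-15, 78), 105) = Mul(63, 105) = 6615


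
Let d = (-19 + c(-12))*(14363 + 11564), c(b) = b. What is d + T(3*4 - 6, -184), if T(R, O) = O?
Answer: -803921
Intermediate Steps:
d = -803737 (d = (-19 - 12)*(14363 + 11564) = -31*25927 = -803737)
d + T(3*4 - 6, -184) = -803737 - 184 = -803921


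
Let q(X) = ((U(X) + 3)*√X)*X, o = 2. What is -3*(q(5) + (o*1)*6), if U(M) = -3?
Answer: -36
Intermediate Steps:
q(X) = 0 (q(X) = ((-3 + 3)*√X)*X = (0*√X)*X = 0*X = 0)
-3*(q(5) + (o*1)*6) = -3*(0 + (2*1)*6) = -3*(0 + 2*6) = -3*(0 + 12) = -3*12 = -36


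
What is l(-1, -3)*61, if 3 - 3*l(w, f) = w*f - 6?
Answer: 122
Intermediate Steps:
l(w, f) = 3 - f*w/3 (l(w, f) = 1 - (w*f - 6)/3 = 1 - (f*w - 6)/3 = 1 - (-6 + f*w)/3 = 1 + (2 - f*w/3) = 3 - f*w/3)
l(-1, -3)*61 = (3 - 1/3*(-3)*(-1))*61 = (3 - 1)*61 = 2*61 = 122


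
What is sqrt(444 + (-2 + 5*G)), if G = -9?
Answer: sqrt(397) ≈ 19.925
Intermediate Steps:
sqrt(444 + (-2 + 5*G)) = sqrt(444 + (-2 + 5*(-9))) = sqrt(444 + (-2 - 45)) = sqrt(444 - 47) = sqrt(397)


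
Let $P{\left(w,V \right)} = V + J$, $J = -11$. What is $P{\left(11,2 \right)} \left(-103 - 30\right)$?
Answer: $1197$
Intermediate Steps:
$P{\left(w,V \right)} = -11 + V$ ($P{\left(w,V \right)} = V - 11 = -11 + V$)
$P{\left(11,2 \right)} \left(-103 - 30\right) = \left(-11 + 2\right) \left(-103 - 30\right) = \left(-9\right) \left(-133\right) = 1197$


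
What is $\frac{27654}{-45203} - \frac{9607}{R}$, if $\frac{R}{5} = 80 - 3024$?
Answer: $\frac{27198341}{665388160} \approx 0.040876$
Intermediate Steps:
$R = -14720$ ($R = 5 \left(80 - 3024\right) = 5 \left(-2944\right) = -14720$)
$\frac{27654}{-45203} - \frac{9607}{R} = \frac{27654}{-45203} - \frac{9607}{-14720} = 27654 \left(- \frac{1}{45203}\right) - - \frac{9607}{14720} = - \frac{27654}{45203} + \frac{9607}{14720} = \frac{27198341}{665388160}$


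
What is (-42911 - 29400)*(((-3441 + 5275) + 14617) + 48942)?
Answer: -4728633223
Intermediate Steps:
(-42911 - 29400)*(((-3441 + 5275) + 14617) + 48942) = -72311*((1834 + 14617) + 48942) = -72311*(16451 + 48942) = -72311*65393 = -4728633223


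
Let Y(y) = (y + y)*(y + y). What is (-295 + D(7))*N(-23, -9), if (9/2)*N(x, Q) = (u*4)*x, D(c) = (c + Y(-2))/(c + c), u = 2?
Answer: 251896/21 ≈ 11995.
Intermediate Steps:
Y(y) = 4*y² (Y(y) = (2*y)*(2*y) = 4*y²)
D(c) = (16 + c)/(2*c) (D(c) = (c + 4*(-2)²)/(c + c) = (c + 4*4)/((2*c)) = (c + 16)*(1/(2*c)) = (16 + c)*(1/(2*c)) = (16 + c)/(2*c))
N(x, Q) = 16*x/9 (N(x, Q) = 2*((2*4)*x)/9 = 2*(8*x)/9 = 16*x/9)
(-295 + D(7))*N(-23, -9) = (-295 + (½)*(16 + 7)/7)*((16/9)*(-23)) = (-295 + (½)*(⅐)*23)*(-368/9) = (-295 + 23/14)*(-368/9) = -4107/14*(-368/9) = 251896/21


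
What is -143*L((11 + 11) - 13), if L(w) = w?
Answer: -1287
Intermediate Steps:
-143*L((11 + 11) - 13) = -143*((11 + 11) - 13) = -143*(22 - 13) = -143*9 = -1287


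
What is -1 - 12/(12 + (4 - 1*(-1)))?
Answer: -29/17 ≈ -1.7059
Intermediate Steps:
-1 - 12/(12 + (4 - 1*(-1))) = -1 - 12/(12 + (4 + 1)) = -1 - 12/(12 + 5) = -1 - 12/17 = -29/17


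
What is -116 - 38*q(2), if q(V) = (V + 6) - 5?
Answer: -230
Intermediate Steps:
q(V) = 1 + V (q(V) = (6 + V) - 5 = 1 + V)
-116 - 38*q(2) = -116 - 38*(1 + 2) = -116 - 38*3 = -116 - 114 = -230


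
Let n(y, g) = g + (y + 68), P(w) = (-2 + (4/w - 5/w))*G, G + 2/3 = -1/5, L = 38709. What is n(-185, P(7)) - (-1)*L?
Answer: 270157/7 ≈ 38594.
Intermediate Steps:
G = -13/15 (G = -2/3 - 1/5 = -13/15 ≈ -0.86667)
P(w) = 26/15 + 13/(15*w) (P(w) = (-2 + (4/w - 5/w))*(-13/15) = (-2 - 1/w)*(-13/15) = 26/15 + 13/(15*w))
n(y, g) = 68 + g + y (n(y, g) = g + (68 + y) = 68 + g + y)
n(-185, P(7)) - (-1)*L = (68 + (13/15)*(1 + 2*7)/7 - 185) - (-1)*38709 = (68 + (13/15)*(1/7)*(1 + 14) - 185) - 1*(-38709) = (68 + (13/15)*(1/7)*15 - 185) + 38709 = (68 + 13/7 - 185) + 38709 = -806/7 + 38709 = 270157/7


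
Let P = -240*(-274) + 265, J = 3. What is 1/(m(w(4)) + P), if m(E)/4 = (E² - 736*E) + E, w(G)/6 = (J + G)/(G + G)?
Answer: 4/202801 ≈ 1.9724e-5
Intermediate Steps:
P = 66025 (P = 65760 + 265 = 66025)
w(G) = 3*(3 + G)/G (w(G) = 6*((3 + G)/(G + G)) = 6*((3 + G)/((2*G))) = 6*((3 + G)*(1/(2*G))) = 6*((3 + G)/(2*G)) = 3*(3 + G)/G)
m(E) = -2940*E + 4*E² (m(E) = 4*((E² - 736*E) + E) = 4*(E² - 735*E) = -2940*E + 4*E²)
1/(m(w(4)) + P) = 1/(4*(3 + 9/4)*(-735 + (3 + 9/4)) + 66025) = 1/(4*(21/4)*(-735 + 21/4) + 66025) = 1/(4*(21/4)*(-2919/4) + 66025) = 1/(-61299/4 + 66025) = 1/(202801/4) = 4/202801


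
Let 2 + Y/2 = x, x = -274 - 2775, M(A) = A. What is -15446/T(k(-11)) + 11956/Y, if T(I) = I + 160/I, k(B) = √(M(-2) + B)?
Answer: -5978/3051 - 15446*I*√13/147 ≈ -1.9594 - 378.85*I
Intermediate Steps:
x = -3049
k(B) = √(-2 + B)
Y = -6102 (Y = -4 + 2*(-3049) = -4 - 6098 = -6102)
-15446/T(k(-11)) + 11956/Y = -15446/(√(-2 - 11) + 160/(√(-2 - 11))) + 11956/(-6102) = -15446/(√(-13) + 160/(√(-13))) + 11956*(-1/6102) = -15446/(I*√13 + 160/((I*√13))) - 5978/3051 = -15446/(I*√13 + 160*(-I*√13/13)) - 5978/3051 = -15446/(I*√13 - 160*I*√13/13) - 5978/3051 = -15446*I*√13/147 - 5978/3051 = -5978/3051 - 15446*I*√13/147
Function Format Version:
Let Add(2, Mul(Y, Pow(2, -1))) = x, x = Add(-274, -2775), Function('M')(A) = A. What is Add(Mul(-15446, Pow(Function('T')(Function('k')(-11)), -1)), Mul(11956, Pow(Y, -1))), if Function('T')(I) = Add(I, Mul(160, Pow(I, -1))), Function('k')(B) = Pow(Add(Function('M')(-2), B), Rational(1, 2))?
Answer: Add(Rational(-5978, 3051), Mul(Rational(-15446, 147), I, Pow(13, Rational(1, 2)))) ≈ Add(-1.9594, Mul(-378.85, I))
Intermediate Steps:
x = -3049
Function('k')(B) = Pow(Add(-2, B), Rational(1, 2))
Y = -6102 (Y = Add(-4, Mul(2, -3049)) = Add(-4, -6098) = -6102)
Add(Mul(-15446, Pow(Function('T')(Function('k')(-11)), -1)), Mul(11956, Pow(Y, -1))) = Add(Mul(-15446, Pow(Add(Pow(Add(-2, -11), Rational(1, 2)), Mul(160, Pow(Pow(Add(-2, -11), Rational(1, 2)), -1))), -1)), Mul(11956, Pow(-6102, -1))) = Add(Mul(-15446, Pow(Add(Pow(-13, Rational(1, 2)), Mul(160, Pow(Pow(-13, Rational(1, 2)), -1))), -1)), Mul(11956, Rational(-1, 6102))) = Add(Mul(-15446, Pow(Add(Mul(I, Pow(13, Rational(1, 2))), Mul(160, Pow(Mul(I, Pow(13, Rational(1, 2))), -1))), -1)), Rational(-5978, 3051)) = Add(Mul(-15446, Pow(Add(Mul(I, Pow(13, Rational(1, 2))), Mul(160, Mul(Rational(-1, 13), I, Pow(13, Rational(1, 2))))), -1)), Rational(-5978, 3051)) = Add(Mul(-15446, Pow(Add(Mul(I, Pow(13, Rational(1, 2))), Mul(Rational(-160, 13), I, Pow(13, Rational(1, 2)))), -1)), Rational(-5978, 3051)) = Add(Mul(-15446, Pow(Mul(Rational(-147, 13), I, Pow(13, Rational(1, 2))), -1)), Rational(-5978, 3051)) = Add(Mul(-15446, Mul(Rational(1, 147), I, Pow(13, Rational(1, 2)))), Rational(-5978, 3051)) = Add(Mul(Rational(-15446, 147), I, Pow(13, Rational(1, 2))), Rational(-5978, 3051)) = Add(Rational(-5978, 3051), Mul(Rational(-15446, 147), I, Pow(13, Rational(1, 2))))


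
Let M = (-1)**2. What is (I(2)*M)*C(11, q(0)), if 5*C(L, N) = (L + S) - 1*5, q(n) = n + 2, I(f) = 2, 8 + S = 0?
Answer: -4/5 ≈ -0.80000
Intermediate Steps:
S = -8 (S = -8 + 0 = -8)
M = 1
q(n) = 2 + n
C(L, N) = -13/5 + L/5 (C(L, N) = ((L - 8) - 1*5)/5 = ((-8 + L) - 5)/5 = (-13 + L)/5 = -13/5 + L/5)
(I(2)*M)*C(11, q(0)) = (2*1)*(-13/5 + (1/5)*11) = 2*(-13/5 + 11/5) = 2*(-2/5) = -4/5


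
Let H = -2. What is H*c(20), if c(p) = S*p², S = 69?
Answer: -55200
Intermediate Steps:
c(p) = 69*p²
H*c(20) = -138*20² = -138*400 = -2*27600 = -55200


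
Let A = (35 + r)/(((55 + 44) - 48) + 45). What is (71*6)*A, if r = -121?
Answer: -3053/8 ≈ -381.63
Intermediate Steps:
A = -43/48 (A = (35 - 121)/(((55 + 44) - 48) + 45) = -86/((99 - 48) + 45) = -86/(51 + 45) = -86/96 = -86*1/96 = -43/48 ≈ -0.89583)
(71*6)*A = (71*6)*(-43/48) = 426*(-43/48) = -3053/8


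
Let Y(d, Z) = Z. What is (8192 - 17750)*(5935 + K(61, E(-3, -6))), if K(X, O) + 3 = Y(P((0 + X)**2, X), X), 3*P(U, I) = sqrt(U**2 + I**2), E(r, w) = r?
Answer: -57281094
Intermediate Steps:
P(U, I) = sqrt(I**2 + U**2)/3 (P(U, I) = sqrt(U**2 + I**2)/3 = sqrt(I**2 + U**2)/3)
K(X, O) = -3 + X
(8192 - 17750)*(5935 + K(61, E(-3, -6))) = (8192 - 17750)*(5935 + (-3 + 61)) = -9558*(5935 + 58) = -9558*5993 = -57281094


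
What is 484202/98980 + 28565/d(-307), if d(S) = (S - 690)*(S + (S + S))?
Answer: 223719777787/45443549130 ≈ 4.9230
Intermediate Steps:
d(S) = 3*S*(-690 + S) (d(S) = (-690 + S)*(S + 2*S) = (-690 + S)*(3*S) = 3*S*(-690 + S))
484202/98980 + 28565/d(-307) = 484202/98980 + 28565/((3*(-307)*(-690 - 307))) = 484202*(1/98980) + 28565/((3*(-307)*(-997))) = 242101/49490 + 28565/918237 = 223719777787/45443549130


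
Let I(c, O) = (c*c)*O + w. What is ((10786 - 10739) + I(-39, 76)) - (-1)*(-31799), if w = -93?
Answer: 83751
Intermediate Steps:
I(c, O) = -93 + O*c² (I(c, O) = (c*c)*O - 93 = c²*O - 93 = O*c² - 93 = -93 + O*c²)
((10786 - 10739) + I(-39, 76)) - (-1)*(-31799) = ((10786 - 10739) + (-93 + 76*(-39)²)) - (-1)*(-31799) = (47 + (-93 + 76*1521)) - 1*31799 = (47 + (-93 + 115596)) - 31799 = (47 + 115503) - 31799 = 115550 - 31799 = 83751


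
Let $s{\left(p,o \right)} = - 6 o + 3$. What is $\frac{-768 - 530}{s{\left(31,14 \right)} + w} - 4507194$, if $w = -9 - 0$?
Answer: $- \frac{202823081}{45} \approx -4.5072 \cdot 10^{6}$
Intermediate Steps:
$s{\left(p,o \right)} = 3 - 6 o$
$w = -9$ ($w = -9 + 0 = -9$)
$\frac{-768 - 530}{s{\left(31,14 \right)} + w} - 4507194 = \frac{-768 - 530}{\left(3 - 84\right) - 9} - 4507194 = \frac{1}{-81 - 9} \left(-1298\right) - 4507194 = \frac{1}{-90} \left(-1298\right) - 4507194 = \left(- \frac{1}{90}\right) \left(-1298\right) - 4507194 = \frac{649}{45} - 4507194 = - \frac{202823081}{45}$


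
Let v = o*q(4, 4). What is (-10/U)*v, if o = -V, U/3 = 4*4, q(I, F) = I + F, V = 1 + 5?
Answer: 10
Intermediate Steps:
V = 6
q(I, F) = F + I
U = 48 (U = 3*(4*4) = 3*16 = 48)
o = -6 (o = -1*6 = -6)
v = -48 (v = -6*(4 + 4) = -6*8 = -48)
(-10/U)*v = -10/48*(-48) = -10*1/48*(-48) = -5/24*(-48) = 10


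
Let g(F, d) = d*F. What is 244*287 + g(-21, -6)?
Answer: 70154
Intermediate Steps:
g(F, d) = F*d
244*287 + g(-21, -6) = 244*287 - 21*(-6) = 70028 + 126 = 70154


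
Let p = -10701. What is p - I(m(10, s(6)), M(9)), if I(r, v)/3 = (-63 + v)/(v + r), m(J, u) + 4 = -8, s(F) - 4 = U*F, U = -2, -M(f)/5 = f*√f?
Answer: -524547/49 ≈ -10705.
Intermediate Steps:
M(f) = -5*f^(3/2) (M(f) = -5*f*√f = -5*f^(3/2))
s(F) = 4 - 2*F
m(J, u) = -12 (m(J, u) = -4 - 8 = -12)
I(r, v) = 3*(-63 + v)/(r + v) (I(r, v) = 3*((-63 + v)/(v + r)) = 3*((-63 + v)/(r + v)) = 3*(-63 + v)/(r + v))
p - I(m(10, s(6)), M(9)) = -10701 - 3*(-63 - 5*9^(3/2))/(-12 - 5*9^(3/2)) = -10701 - 3*(-63 - 5*27)/(-12 - 5*27) = -10701 - 3*(-63 - 135)/(-12 - 135) = -10701 - 3*(-198)/(-147) = -10701 - 3*(-1)*(-198)/147 = -10701 - 1*198/49 = -10701 - 198/49 = -524547/49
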